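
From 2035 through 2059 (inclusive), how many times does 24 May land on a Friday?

4

Day of week of May 24 in each year:
2035: Thu, 2036: Sat, 2037: Sun, 2038: Mon, 2039: Tue, 2040: Thu, 2041: Fri ✓, 2042: Sat, 2043: Sun, 2044: Tue, 2045: Wed, 2046: Thu, 2047: Fri ✓, 2048: Sun, 2049: Mon, 2050: Tue, 2051: Wed, 2052: Fri ✓, 2053: Sat, 2054: Sun, 2055: Mon, 2056: Wed, 2057: Thu, 2058: Fri ✓, 2059: Sat
Fridays: 2041, 2047, 2052, 2058.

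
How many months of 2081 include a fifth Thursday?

A month has five Thursdays exactly when Thursday falls within its first (length − 28) days.
Jan: 31 days, starts Wed → 5 of Wed, Thu, Fri ✓
Feb: 28 days, starts Sat → 5 of (none)
Mar: 31 days, starts Sat → 5 of Sat, Sun, Mon
Apr: 30 days, starts Tue → 5 of Tue, Wed
May: 31 days, starts Thu → 5 of Thu, Fri, Sat ✓
Jun: 30 days, starts Sun → 5 of Sun, Mon
Jul: 31 days, starts Tue → 5 of Tue, Wed, Thu ✓
Aug: 31 days, starts Fri → 5 of Fri, Sat, Sun
Sep: 30 days, starts Mon → 5 of Mon, Tue
Oct: 31 days, starts Wed → 5 of Wed, Thu, Fri ✓
Nov: 30 days, starts Sat → 5 of Sat, Sun
Dec: 31 days, starts Mon → 5 of Mon, Tue, Wed
Months with five Thursdays: Jan, May, Jul, Oct.

4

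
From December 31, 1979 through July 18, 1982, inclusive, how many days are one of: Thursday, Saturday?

December 31, 1979 is a Monday.
The range spans 931 days (inclusive of both endpoints).
931 = 7 × 133, so the span is exactly 133 full weeks.
Each full week contributes 2 days from the set (Thu, Sat): 133 × 2 = 266.
Total: 266.

266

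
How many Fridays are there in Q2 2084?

13

April 1, 2084 is a Saturday.
The range spans 91 days (inclusive of both endpoints).
91 = 7 × 13, so the span is exactly 13 full weeks.
Each full week contributes one Friday: 13 so far.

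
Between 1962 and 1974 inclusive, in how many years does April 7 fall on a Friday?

2

Day of week of April 7 in each year:
1962: Sat, 1963: Sun, 1964: Tue, 1965: Wed, 1966: Thu, 1967: Fri ✓, 1968: Sun, 1969: Mon, 1970: Tue, 1971: Wed, 1972: Fri ✓, 1973: Sat, 1974: Sun
Fridays: 1967, 1972.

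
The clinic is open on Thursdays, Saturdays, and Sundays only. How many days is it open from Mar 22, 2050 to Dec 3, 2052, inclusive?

423

Mar 22, 2050 is a Tuesday.
That's 988 days from start to end, counting both.
988 = 7 × 141 + 1, so there are 141 full weeks plus 1 extra day.
Each full week contributes 3 days from the set (Thu, Sat, Sun): 141 × 3 = 423.
The 1 extra day is Tue — none qualify.
Total: 423 + 0 = 423.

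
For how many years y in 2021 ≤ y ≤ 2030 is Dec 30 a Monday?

2

Day of week of December 30 in each year:
2021: Thu, 2022: Fri, 2023: Sat, 2024: Mon ✓, 2025: Tue, 2026: Wed, 2027: Thu, 2028: Sat, 2029: Sun, 2030: Mon ✓
Mondays: 2024, 2030.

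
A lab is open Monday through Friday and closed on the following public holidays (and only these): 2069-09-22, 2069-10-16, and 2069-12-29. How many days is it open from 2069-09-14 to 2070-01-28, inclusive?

2069-09-14 is a Saturday.
That's 137 days from start to end, counting both.
137 = 7 × 19 + 4, so there are 19 full weeks plus 4 extra days.
Each full week contributes 5 weekdays (Mon–Fri): 19 × 5 = 95.
The 4 extra days are Sat, Sun, Mon, Tue — 2 of them qualify.
Total: 95 + 2 = 97.
Holidays: 2069-09-22 (Sun); 2069-10-16 (Wed); 2069-12-29 (Sun).
1 of the 3 holidays fall on weekdays; the rest are weekends and were already excluded.
Business days: 97 − 1 = 96.

96 working days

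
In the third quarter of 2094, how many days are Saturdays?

13

July 1, 2094 is a Thursday.
That's 92 days from start to end, counting both.
92 = 7 × 13 + 1, so there are 13 full weeks plus 1 extra day.
Each full week contributes one Saturday: 13 so far.
The 1 extra day is Thu — none qualify.
Total: 13 + 0 = 13.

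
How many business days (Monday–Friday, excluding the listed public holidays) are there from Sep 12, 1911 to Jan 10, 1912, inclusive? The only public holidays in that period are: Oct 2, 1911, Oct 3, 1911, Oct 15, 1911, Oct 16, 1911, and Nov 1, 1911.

Sep 12, 1911 is a Tuesday.
That's 121 days from start to end, counting both.
121 = 7 × 17 + 2, so there are 17 full weeks plus 2 extra days.
Each full week contributes 5 weekdays (Mon–Fri): 17 × 5 = 85.
The 2 extra days are Tue, Wed — 2 of them qualify.
Total: 85 + 2 = 87.
Holidays: Oct 2, 1911 (Mon); Oct 3, 1911 (Tue); Oct 15, 1911 (Sun); Oct 16, 1911 (Mon); Nov 1, 1911 (Wed).
4 of the 5 holidays fall on weekdays; the rest are weekends and were already excluded.
Business days: 87 − 4 = 83.

83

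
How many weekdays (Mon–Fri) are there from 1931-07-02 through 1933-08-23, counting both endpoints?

1931-07-02 is a Thursday.
The range spans 784 days (inclusive of both endpoints).
784 = 7 × 112, so the span is exactly 112 full weeks.
Each full week contributes 5 weekdays (Mon–Fri): 112 × 5 = 560.

560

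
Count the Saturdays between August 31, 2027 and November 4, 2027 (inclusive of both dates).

9 Saturdays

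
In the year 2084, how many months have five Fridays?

4

A month has five Fridays exactly when Friday falls within its first (length − 28) days.
Jan: 31 days, starts Sat → 5 of Sat, Sun, Mon
Feb: 29 days, starts Tue → 5 of Tue
Mar: 31 days, starts Wed → 5 of Wed, Thu, Fri ✓
Apr: 30 days, starts Sat → 5 of Sat, Sun
May: 31 days, starts Mon → 5 of Mon, Tue, Wed
Jun: 30 days, starts Thu → 5 of Thu, Fri ✓
Jul: 31 days, starts Sat → 5 of Sat, Sun, Mon
Aug: 31 days, starts Tue → 5 of Tue, Wed, Thu
Sep: 30 days, starts Fri → 5 of Fri, Sat ✓
Oct: 31 days, starts Sun → 5 of Sun, Mon, Tue
Nov: 30 days, starts Wed → 5 of Wed, Thu
Dec: 31 days, starts Fri → 5 of Fri, Sat, Sun ✓
Months with five Fridays: Mar, Jun, Sep, Dec.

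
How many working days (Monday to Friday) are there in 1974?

1974-01-01 is a Tuesday.
That's 365 days from start to end, counting both.
365 = 7 × 52 + 1, so there are 52 full weeks plus 1 extra day.
Each full week contributes 5 weekdays (Mon–Fri): 52 × 5 = 260.
The 1 extra day is Tue — 1 of them qualifies.
Total: 260 + 1 = 261.

261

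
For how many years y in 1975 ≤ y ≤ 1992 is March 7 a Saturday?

Day of week of March 7 in each year:
1975: Fri, 1976: Sun, 1977: Mon, 1978: Tue, 1979: Wed, 1980: Fri, 1981: Sat ✓, 1982: Sun, 1983: Mon, 1984: Wed, 1985: Thu, 1986: Fri, 1987: Sat ✓, 1988: Mon, 1989: Tue, 1990: Wed, 1991: Thu, 1992: Sat ✓
Saturdays: 1981, 1987, 1992.

3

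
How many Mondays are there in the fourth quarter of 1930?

13

1930-10-01 is a Wednesday.
The range spans 92 days (inclusive of both endpoints).
92 = 7 × 13 + 1, so there are 13 full weeks plus 1 extra day.
Each full week contributes one Monday: 13 so far.
The 1 extra day is Wednesday — none qualify.
Total: 13 + 0 = 13.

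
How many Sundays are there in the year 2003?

2003-01-01 is a Wednesday.
The range spans 365 days (inclusive of both endpoints).
365 = 7 × 52 + 1, so there are 52 full weeks plus 1 extra day.
Each full week contributes one Sunday: 52 so far.
The 1 extra day is Wed — none qualify.
Total: 52 + 0 = 52.

52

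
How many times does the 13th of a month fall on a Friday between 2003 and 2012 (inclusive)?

Friday-the-13ths by year:
2003: Jun
2004: Feb, Aug
2005: May
2006: Jan, Oct
2007: Apr, Jul
2008: Jun
2009: Feb, Mar, Nov
2010: Aug
2011: May
2012: Jan, Apr, Jul

17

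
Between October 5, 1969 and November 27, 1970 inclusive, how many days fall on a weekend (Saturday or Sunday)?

119

October 5, 1969 is a Sunday.
The range spans 419 days (inclusive of both endpoints).
419 = 7 × 59 + 6, so there are 59 full weeks plus 6 extra days.
Each full week contributes 2 weekend days (Sat, Sun): 59 × 2 = 118.
The 6 extra days are Sunday, Monday, Tuesday, Wednesday, Thursday, Friday — 1 of them qualifies.
Total: 118 + 1 = 119.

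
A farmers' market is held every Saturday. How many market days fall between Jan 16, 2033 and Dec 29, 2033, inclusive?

49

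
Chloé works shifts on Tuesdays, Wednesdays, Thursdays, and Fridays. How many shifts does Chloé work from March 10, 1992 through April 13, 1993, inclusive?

229

March 10, 1992 is a Tuesday.
That's 400 days from start to end, counting both.
400 = 7 × 57 + 1, so there are 57 full weeks plus 1 extra day.
Each full week contributes 4 days from the set (Tue, Wed, Thu, Fri): 57 × 4 = 228.
The 1 extra day is Tuesday — 1 of them qualifies.
Total: 228 + 1 = 229.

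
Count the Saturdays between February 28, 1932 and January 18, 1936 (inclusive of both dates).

February 28, 1932 is a Sunday.
That's 1421 days from start to end, counting both.
1421 = 7 × 203, so the span is exactly 203 full weeks.
Each full week contributes one Saturday: 203 so far.

203 Saturdays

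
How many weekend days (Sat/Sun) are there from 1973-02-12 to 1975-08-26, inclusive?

264

1973-02-12 is a Monday.
That's 926 days from start to end, counting both.
926 = 7 × 132 + 2, so there are 132 full weeks plus 2 extra days.
Each full week contributes 2 weekend days (Sat, Sun): 132 × 2 = 264.
The 2 extra days are Mon, Tue — none qualify.
Total: 264 + 0 = 264.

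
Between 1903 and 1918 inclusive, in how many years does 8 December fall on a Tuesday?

Day of week of December 8 in each year:
1903: Tue ✓, 1904: Thu, 1905: Fri, 1906: Sat, 1907: Sun, 1908: Tue ✓, 1909: Wed, 1910: Thu, 1911: Fri, 1912: Sun, 1913: Mon, 1914: Tue ✓, 1915: Wed, 1916: Fri, 1917: Sat, 1918: Sun
Tuesdays: 1903, 1908, 1914.

3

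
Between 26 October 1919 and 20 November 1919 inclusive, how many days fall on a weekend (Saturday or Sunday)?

7

26 October 1919 is a Sunday.
From 26 October 1919 to 20 November 1919 is 26 days inclusive.
26 = 7 × 3 + 5, so there are 3 full weeks plus 5 extra days.
Each full week contributes 2 weekend days (Sat, Sun): 3 × 2 = 6.
The 5 extra days are Sunday, Monday, Tuesday, Wednesday, Thursday — 1 of them qualifies.
Total: 6 + 1 = 7.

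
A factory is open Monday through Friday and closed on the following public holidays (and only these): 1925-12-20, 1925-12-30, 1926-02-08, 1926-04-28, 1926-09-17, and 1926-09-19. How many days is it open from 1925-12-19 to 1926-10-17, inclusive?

1925-12-19 is a Saturday.
From 1925-12-19 to 1926-10-17 is 303 days inclusive.
303 = 7 × 43 + 2, so there are 43 full weeks plus 2 extra days.
Each full week contributes 5 weekdays (Mon–Fri): 43 × 5 = 215.
The 2 extra days are Sat, Sun — none qualify.
Total: 215 + 0 = 215.
Holidays: 1925-12-20 (Sun); 1925-12-30 (Wed); 1926-02-08 (Mon); 1926-04-28 (Wed); 1926-09-17 (Fri); 1926-09-19 (Sun).
4 of the 6 holidays fall on weekdays; the rest are weekends and were already excluded.
Business days: 215 − 4 = 211.

211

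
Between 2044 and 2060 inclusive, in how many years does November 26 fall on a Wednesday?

Day of week of November 26 in each year:
2044: Sat, 2045: Sun, 2046: Mon, 2047: Tue, 2048: Thu, 2049: Fri, 2050: Sat, 2051: Sun, 2052: Tue, 2053: Wed ✓, 2054: Thu, 2055: Fri, 2056: Sun, 2057: Mon, 2058: Tue, 2059: Wed ✓, 2060: Fri
Wednesdays: 2053, 2059.

2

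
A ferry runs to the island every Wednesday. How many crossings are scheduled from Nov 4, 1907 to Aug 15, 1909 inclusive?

93

Nov 4, 1907 is a Monday.
From Nov 4, 1907 to Aug 15, 1909 is 651 days inclusive.
651 = 7 × 93, so the span is exactly 93 full weeks.
Each full week contributes one Wednesday: 93 so far.
Total: 93.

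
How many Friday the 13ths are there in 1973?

The 13th falls on a Friday when the month's 13th has weekday Fri.
Jan 13 is Sat; Feb 13 is Tue; Mar 13 is Tue; Apr 13 is Fri ✓; May 13 is Sun; Jun 13 is Wed; Jul 13 is Fri ✓; Aug 13 is Mon; Sep 13 is Thu; Oct 13 is Sat; Nov 13 is Tue; Dec 13 is Thu.
Friday the 13ths: Apr, Jul.

2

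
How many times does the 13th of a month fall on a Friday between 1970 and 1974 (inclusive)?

9

Friday-the-13ths by year:
1970: Feb, Mar, Nov
1971: Aug
1972: Oct
1973: Apr, Jul
1974: Sep, Dec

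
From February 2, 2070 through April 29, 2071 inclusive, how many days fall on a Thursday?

64 Thursdays

February 2, 2070 is a Sunday.
The range spans 452 days (inclusive of both endpoints).
452 = 7 × 64 + 4, so there are 64 full weeks plus 4 extra days.
Each full week contributes one Thursday: 64 so far.
The 4 extra days are Sunday, Monday, Tuesday, Wednesday — none qualify.
Total: 64 + 0 = 64.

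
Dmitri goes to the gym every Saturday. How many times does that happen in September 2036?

4

2036-09-01 is a Monday.
That's 30 days from start to end, counting both.
30 = 7 × 4 + 2, so there are 4 full weeks plus 2 extra days.
Each full week contributes one Saturday: 4 so far.
The 2 extra days are Mon, Tue — none qualify.
Total: 4 + 0 = 4.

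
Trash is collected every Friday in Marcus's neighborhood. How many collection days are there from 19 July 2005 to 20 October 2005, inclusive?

13 Fridays

19 July 2005 is a Tuesday.
That's 94 days from start to end, counting both.
94 = 7 × 13 + 3, so there are 13 full weeks plus 3 extra days.
Each full week contributes one Friday: 13 so far.
The 3 extra days are Tuesday, Wednesday, Thursday — none qualify.
Total: 13 + 0 = 13.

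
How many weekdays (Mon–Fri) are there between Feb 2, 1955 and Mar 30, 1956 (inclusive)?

Feb 2, 1955 is a Wednesday.
The range spans 423 days (inclusive of both endpoints).
423 = 7 × 60 + 3, so there are 60 full weeks plus 3 extra days.
Each full week contributes 5 weekdays (Mon–Fri): 60 × 5 = 300.
The 3 extra days are Wed, Thu, Fri — 3 of them qualify.
Total: 300 + 3 = 303.

303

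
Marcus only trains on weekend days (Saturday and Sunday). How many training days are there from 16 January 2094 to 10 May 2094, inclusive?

34

16 January 2094 is a Saturday.
From 16 January 2094 to 10 May 2094 is 115 days inclusive.
115 = 7 × 16 + 3, so there are 16 full weeks plus 3 extra days.
Each full week contributes 2 weekend days (Sat, Sun): 16 × 2 = 32.
The 3 extra days are Sat, Sun, Mon — 2 of them qualify.
Total: 32 + 2 = 34.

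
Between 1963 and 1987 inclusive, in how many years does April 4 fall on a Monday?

Day of week of April 4 in each year:
1963: Thu, 1964: Sat, 1965: Sun, 1966: Mon ✓, 1967: Tue, 1968: Thu, 1969: Fri, 1970: Sat, 1971: Sun, 1972: Tue, 1973: Wed, 1974: Thu, 1975: Fri, 1976: Sun, 1977: Mon ✓, 1978: Tue, 1979: Wed, 1980: Fri, 1981: Sat, 1982: Sun, 1983: Mon ✓, 1984: Wed, 1985: Thu, 1986: Fri, 1987: Sat
Mondays: 1966, 1977, 1983.

3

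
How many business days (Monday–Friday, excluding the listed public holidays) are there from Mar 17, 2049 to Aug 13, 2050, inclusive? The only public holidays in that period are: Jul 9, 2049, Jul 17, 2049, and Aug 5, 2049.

366

Mar 17, 2049 is a Wednesday.
From Mar 17, 2049 to Aug 13, 2050 is 515 days inclusive.
515 = 7 × 73 + 4, so there are 73 full weeks plus 4 extra days.
Each full week contributes 5 weekdays (Mon–Fri): 73 × 5 = 365.
The 4 extra days are Wednesday, Thursday, Friday, Saturday — 3 of them qualify.
Total: 365 + 3 = 368.
Holidays: Jul 9, 2049 (Fri); Jul 17, 2049 (Sat); Aug 5, 2049 (Thu).
2 of the 3 holidays fall on weekdays; the rest are weekends and were already excluded.
Business days: 368 − 2 = 366.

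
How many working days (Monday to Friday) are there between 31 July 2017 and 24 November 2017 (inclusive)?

85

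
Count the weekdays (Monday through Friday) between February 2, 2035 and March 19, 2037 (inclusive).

555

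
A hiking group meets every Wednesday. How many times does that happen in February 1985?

February 1, 1985 is a Friday.
The range spans 28 days (inclusive of both endpoints).
28 = 7 × 4, so the span is exactly 4 full weeks.
Each full week contributes one Wednesday: 4 so far.
Total: 4.

4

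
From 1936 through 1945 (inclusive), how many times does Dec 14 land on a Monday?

2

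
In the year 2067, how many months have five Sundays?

A month has five Sundays exactly when Sunday falls within its first (length − 28) days.
Jan: 31 days, starts Sat → 5 of Sat, Sun, Mon ✓
Feb: 28 days, starts Tue → 5 of (none)
Mar: 31 days, starts Tue → 5 of Tue, Wed, Thu
Apr: 30 days, starts Fri → 5 of Fri, Sat
May: 31 days, starts Sun → 5 of Sun, Mon, Tue ✓
Jun: 30 days, starts Wed → 5 of Wed, Thu
Jul: 31 days, starts Fri → 5 of Fri, Sat, Sun ✓
Aug: 31 days, starts Mon → 5 of Mon, Tue, Wed
Sep: 30 days, starts Thu → 5 of Thu, Fri
Oct: 31 days, starts Sat → 5 of Sat, Sun, Mon ✓
Nov: 30 days, starts Tue → 5 of Tue, Wed
Dec: 31 days, starts Thu → 5 of Thu, Fri, Sat
Months with five Sundays: Jan, May, Jul, Oct.

4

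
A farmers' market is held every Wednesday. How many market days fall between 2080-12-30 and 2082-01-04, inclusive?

53

2080-12-30 is a Monday.
From 2080-12-30 to 2082-01-04 is 371 days inclusive.
371 = 7 × 53, so the span is exactly 53 full weeks.
Each full week contributes one Wednesday: 53 so far.
Total: 53.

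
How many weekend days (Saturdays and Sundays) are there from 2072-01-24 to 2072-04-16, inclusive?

24

2072-01-24 is a Sunday.
The range spans 84 days (inclusive of both endpoints).
84 = 7 × 12, so the span is exactly 12 full weeks.
Each full week contributes 2 weekend days (Sat, Sun): 12 × 2 = 24.
Total: 24.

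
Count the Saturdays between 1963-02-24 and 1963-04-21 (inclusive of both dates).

1963-02-24 is a Sunday.
From 1963-02-24 to 1963-04-21 is 57 days inclusive.
57 = 7 × 8 + 1, so there are 8 full weeks plus 1 extra day.
Each full week contributes one Saturday: 8 so far.
The 1 extra day is Sunday — none qualify.
Total: 8 + 0 = 8.

8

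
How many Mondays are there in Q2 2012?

13

April 1, 2012 is a Sunday.
From April 1, 2012 to June 30, 2012 is 91 days inclusive.
91 = 7 × 13, so the span is exactly 13 full weeks.
Each full week contributes one Monday: 13 so far.
Total: 13.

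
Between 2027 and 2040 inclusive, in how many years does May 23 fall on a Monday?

2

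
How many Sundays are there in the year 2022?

January 1, 2022 is a Saturday.
That's 365 days from start to end, counting both.
365 = 7 × 52 + 1, so there are 52 full weeks plus 1 extra day.
Each full week contributes one Sunday: 52 so far.
The 1 extra day is Saturday — none qualify.
Total: 52 + 0 = 52.

52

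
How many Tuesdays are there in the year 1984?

52

1 January 1984 is a Sunday.
The range spans 366 days (inclusive of both endpoints).
366 = 7 × 52 + 2, so there are 52 full weeks plus 2 extra days.
Each full week contributes one Tuesday: 52 so far.
The 2 extra days are Sunday, Monday — none qualify.
Total: 52 + 0 = 52.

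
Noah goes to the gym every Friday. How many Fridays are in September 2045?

Sep 1, 2045 is a Friday.
That's 30 days from start to end, counting both.
30 = 7 × 4 + 2, so there are 4 full weeks plus 2 extra days.
Each full week contributes one Friday: 4 so far.
The 2 extra days are Friday, Saturday — 1 of them qualifies.
Total: 4 + 1 = 5.

5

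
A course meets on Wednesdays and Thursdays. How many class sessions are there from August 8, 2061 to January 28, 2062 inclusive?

50

August 8, 2061 is a Monday.
The range spans 174 days (inclusive of both endpoints).
174 = 7 × 24 + 6, so there are 24 full weeks plus 6 extra days.
Each full week contributes 2 days from the set (Wed, Thu): 24 × 2 = 48.
The 6 extra days are Monday, Tuesday, Wednesday, Thursday, Friday, Saturday — 2 of them qualify.
Total: 48 + 2 = 50.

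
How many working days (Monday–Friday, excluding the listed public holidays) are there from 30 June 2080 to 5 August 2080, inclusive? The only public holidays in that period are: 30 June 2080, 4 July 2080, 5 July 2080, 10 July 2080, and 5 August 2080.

30 June 2080 is a Sunday.
That's 37 days from start to end, counting both.
37 = 7 × 5 + 2, so there are 5 full weeks plus 2 extra days.
Each full week contributes 5 weekdays (Mon–Fri): 5 × 5 = 25.
The 2 extra days are Sun, Mon — 1 of them qualifies.
Total: 25 + 1 = 26.
Holidays: 30 June 2080 (Sun); 4 July 2080 (Thu); 5 July 2080 (Fri); 10 July 2080 (Wed); 5 August 2080 (Mon).
4 of the 5 holidays fall on weekdays; the rest are weekends and were already excluded.
Business days: 26 − 4 = 22.

22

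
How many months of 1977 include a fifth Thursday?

4

A month has five Thursdays exactly when Thursday falls within its first (length − 28) days.
Jan: 31 days, starts Sat → 5 of Sat, Sun, Mon
Feb: 28 days, starts Tue → 5 of (none)
Mar: 31 days, starts Tue → 5 of Tue, Wed, Thu ✓
Apr: 30 days, starts Fri → 5 of Fri, Sat
May: 31 days, starts Sun → 5 of Sun, Mon, Tue
Jun: 30 days, starts Wed → 5 of Wed, Thu ✓
Jul: 31 days, starts Fri → 5 of Fri, Sat, Sun
Aug: 31 days, starts Mon → 5 of Mon, Tue, Wed
Sep: 30 days, starts Thu → 5 of Thu, Fri ✓
Oct: 31 days, starts Sat → 5 of Sat, Sun, Mon
Nov: 30 days, starts Tue → 5 of Tue, Wed
Dec: 31 days, starts Thu → 5 of Thu, Fri, Sat ✓
Months with five Thursdays: Mar, Jun, Sep, Dec.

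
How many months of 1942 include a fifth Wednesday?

A month has five Wednesdays exactly when Wednesday falls within its first (length − 28) days.
Jan: 31 days, starts Thu → 5 of Thu, Fri, Sat
Feb: 28 days, starts Sun → 5 of (none)
Mar: 31 days, starts Sun → 5 of Sun, Mon, Tue
Apr: 30 days, starts Wed → 5 of Wed, Thu ✓
May: 31 days, starts Fri → 5 of Fri, Sat, Sun
Jun: 30 days, starts Mon → 5 of Mon, Tue
Jul: 31 days, starts Wed → 5 of Wed, Thu, Fri ✓
Aug: 31 days, starts Sat → 5 of Sat, Sun, Mon
Sep: 30 days, starts Tue → 5 of Tue, Wed ✓
Oct: 31 days, starts Thu → 5 of Thu, Fri, Sat
Nov: 30 days, starts Sun → 5 of Sun, Mon
Dec: 31 days, starts Tue → 5 of Tue, Wed, Thu ✓
Months with five Wednesdays: Apr, Jul, Sep, Dec.

4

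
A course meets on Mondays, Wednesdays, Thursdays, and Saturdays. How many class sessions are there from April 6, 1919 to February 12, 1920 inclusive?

April 6, 1919 is a Sunday.
The range spans 313 days (inclusive of both endpoints).
313 = 7 × 44 + 5, so there are 44 full weeks plus 5 extra days.
Each full week contributes 4 days from the set (Mon, Wed, Thu, Sat): 44 × 4 = 176.
The 5 extra days are Sunday, Monday, Tuesday, Wednesday, Thursday — 3 of them qualify.
Total: 176 + 3 = 179.

179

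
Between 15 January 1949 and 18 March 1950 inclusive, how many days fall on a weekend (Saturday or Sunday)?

123

15 January 1949 is a Saturday.
The range spans 428 days (inclusive of both endpoints).
428 = 7 × 61 + 1, so there are 61 full weeks plus 1 extra day.
Each full week contributes 2 weekend days (Sat, Sun): 61 × 2 = 122.
The 1 extra day is Saturday — 1 of them qualifies.
Total: 122 + 1 = 123.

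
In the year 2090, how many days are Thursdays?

52

Jan 1, 2090 is a Sunday.
That's 365 days from start to end, counting both.
365 = 7 × 52 + 1, so there are 52 full weeks plus 1 extra day.
Each full week contributes one Thursday: 52 so far.
The 1 extra day is Sun — none qualify.
Total: 52 + 0 = 52.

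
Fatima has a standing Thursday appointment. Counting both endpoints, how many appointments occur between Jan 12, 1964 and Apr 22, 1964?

14

Jan 12, 1964 is a Sunday.
From Jan 12, 1964 to Apr 22, 1964 is 102 days inclusive.
102 = 7 × 14 + 4, so there are 14 full weeks plus 4 extra days.
Each full week contributes one Thursday: 14 so far.
The 4 extra days are Sun, Mon, Tue, Wed — none qualify.
Total: 14 + 0 = 14.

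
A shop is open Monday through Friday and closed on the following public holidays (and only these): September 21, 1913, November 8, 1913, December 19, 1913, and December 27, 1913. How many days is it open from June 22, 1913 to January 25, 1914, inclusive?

June 22, 1913 is a Sunday.
The range spans 218 days (inclusive of both endpoints).
218 = 7 × 31 + 1, so there are 31 full weeks plus 1 extra day.
Each full week contributes 5 weekdays (Mon–Fri): 31 × 5 = 155.
The 1 extra day is Sunday — none qualify.
Total: 155 + 0 = 155.
Holidays: September 21, 1913 (Sun); November 8, 1913 (Sat); December 19, 1913 (Fri); December 27, 1913 (Sat).
1 of the 4 holidays fall on weekdays; the rest are weekends and were already excluded.
Business days: 155 − 1 = 154.

154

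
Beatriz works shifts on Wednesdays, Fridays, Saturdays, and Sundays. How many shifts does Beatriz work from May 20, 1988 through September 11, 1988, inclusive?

67

May 20, 1988 is a Friday.
The range spans 115 days (inclusive of both endpoints).
115 = 7 × 16 + 3, so there are 16 full weeks plus 3 extra days.
Each full week contributes 4 days from the set (Wed, Fri, Sat, Sun): 16 × 4 = 64.
The 3 extra days are Friday, Saturday, Sunday — 3 of them qualify.
Total: 64 + 3 = 67.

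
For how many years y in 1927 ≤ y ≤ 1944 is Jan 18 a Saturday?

3

Day of week of January 18 in each year:
1927: Tue, 1928: Wed, 1929: Fri, 1930: Sat ✓, 1931: Sun, 1932: Mon, 1933: Wed, 1934: Thu, 1935: Fri, 1936: Sat ✓, 1937: Mon, 1938: Tue, 1939: Wed, 1940: Thu, 1941: Sat ✓, 1942: Sun, 1943: Mon, 1944: Tue
Saturdays: 1930, 1936, 1941.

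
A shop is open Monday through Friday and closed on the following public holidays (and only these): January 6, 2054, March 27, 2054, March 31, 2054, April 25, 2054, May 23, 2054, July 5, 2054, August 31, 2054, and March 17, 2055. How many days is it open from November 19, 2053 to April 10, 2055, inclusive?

November 19, 2053 is a Wednesday.
That's 508 days from start to end, counting both.
508 = 7 × 72 + 4, so there are 72 full weeks plus 4 extra days.
Each full week contributes 5 weekdays (Mon–Fri): 72 × 5 = 360.
The 4 extra days are Wed, Thu, Fri, Sat — 3 of them qualify.
Total: 360 + 3 = 363.
Holidays: January 6, 2054 (Tue); March 27, 2054 (Fri); March 31, 2054 (Tue); April 25, 2054 (Sat); May 23, 2054 (Sat); July 5, 2054 (Sun); August 31, 2054 (Mon); March 17, 2055 (Wed).
5 of the 8 holidays fall on weekdays; the rest are weekends and were already excluded.
Business days: 363 − 5 = 358.

358 working days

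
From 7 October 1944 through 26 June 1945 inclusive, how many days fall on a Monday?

38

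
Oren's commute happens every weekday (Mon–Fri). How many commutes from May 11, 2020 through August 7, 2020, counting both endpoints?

May 11, 2020 is a Monday.
That's 89 days from start to end, counting both.
89 = 7 × 12 + 5, so there are 12 full weeks plus 5 extra days.
Each full week contributes 5 weekdays (Mon–Fri): 12 × 5 = 60.
The 5 extra days are Mon, Tue, Wed, Thu, Fri — 5 of them qualify.
Total: 60 + 5 = 65.

65 weekdays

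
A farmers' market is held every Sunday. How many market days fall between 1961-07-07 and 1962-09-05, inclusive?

1961-07-07 is a Friday.
From 1961-07-07 to 1962-09-05 is 426 days inclusive.
426 = 7 × 60 + 6, so there are 60 full weeks plus 6 extra days.
Each full week contributes one Sunday: 60 so far.
The 6 extra days are Fri, Sat, Sun, Mon, Tue, Wed — 1 of them qualifies.
Total: 60 + 1 = 61.

61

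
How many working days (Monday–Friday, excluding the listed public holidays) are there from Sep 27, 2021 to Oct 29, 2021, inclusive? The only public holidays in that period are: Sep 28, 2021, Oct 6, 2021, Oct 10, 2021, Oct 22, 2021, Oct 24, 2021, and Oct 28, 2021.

Sep 27, 2021 is a Monday.
The range spans 33 days (inclusive of both endpoints).
33 = 7 × 4 + 5, so there are 4 full weeks plus 5 extra days.
Each full week contributes 5 weekdays (Mon–Fri): 4 × 5 = 20.
The 5 extra days are Mon, Tue, Wed, Thu, Fri — 5 of them qualify.
Total: 20 + 5 = 25.
Holidays: Sep 28, 2021 (Tue); Oct 6, 2021 (Wed); Oct 10, 2021 (Sun); Oct 22, 2021 (Fri); Oct 24, 2021 (Sun); Oct 28, 2021 (Thu).
4 of the 6 holidays fall on weekdays; the rest are weekends and were already excluded.
Business days: 25 − 4 = 21.

21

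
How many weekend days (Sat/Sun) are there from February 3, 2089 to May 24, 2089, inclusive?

32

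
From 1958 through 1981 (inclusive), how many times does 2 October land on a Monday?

Day of week of October 2 in each year:
1958: Thu, 1959: Fri, 1960: Sun, 1961: Mon ✓, 1962: Tue, 1963: Wed, 1964: Fri, 1965: Sat, 1966: Sun, 1967: Mon ✓, 1968: Wed, 1969: Thu, 1970: Fri, 1971: Sat, 1972: Mon ✓, 1973: Tue, 1974: Wed, 1975: Thu, 1976: Sat, 1977: Sun, 1978: Mon ✓, 1979: Tue, 1980: Thu, 1981: Fri
Mondays: 1961, 1967, 1972, 1978.

4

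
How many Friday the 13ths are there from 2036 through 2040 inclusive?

Friday-the-13ths by year:
2036: Jun
2037: Feb, Mar, Nov
2038: Aug
2039: May
2040: Jan, Apr, Jul

9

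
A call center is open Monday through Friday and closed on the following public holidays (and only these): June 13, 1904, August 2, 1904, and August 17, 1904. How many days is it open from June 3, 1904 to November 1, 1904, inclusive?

June 3, 1904 is a Friday.
From June 3, 1904 to November 1, 1904 is 152 days inclusive.
152 = 7 × 21 + 5, so there are 21 full weeks plus 5 extra days.
Each full week contributes 5 weekdays (Mon–Fri): 21 × 5 = 105.
The 5 extra days are Friday, Saturday, Sunday, Monday, Tuesday — 3 of them qualify.
Total: 105 + 3 = 108.
Holidays: June 13, 1904 (Mon); August 2, 1904 (Tue); August 17, 1904 (Wed).
All 3 holidays fall on weekdays, so subtract 3.
Business days: 108 − 3 = 105.

105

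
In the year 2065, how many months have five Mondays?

A month has five Mondays exactly when Monday falls within its first (length − 28) days.
Jan: 31 days, starts Thu → 5 of Thu, Fri, Sat
Feb: 28 days, starts Sun → 5 of (none)
Mar: 31 days, starts Sun → 5 of Sun, Mon, Tue ✓
Apr: 30 days, starts Wed → 5 of Wed, Thu
May: 31 days, starts Fri → 5 of Fri, Sat, Sun
Jun: 30 days, starts Mon → 5 of Mon, Tue ✓
Jul: 31 days, starts Wed → 5 of Wed, Thu, Fri
Aug: 31 days, starts Sat → 5 of Sat, Sun, Mon ✓
Sep: 30 days, starts Tue → 5 of Tue, Wed
Oct: 31 days, starts Thu → 5 of Thu, Fri, Sat
Nov: 30 days, starts Sun → 5 of Sun, Mon ✓
Dec: 31 days, starts Tue → 5 of Tue, Wed, Thu
Months with five Mondays: Mar, Jun, Aug, Nov.

4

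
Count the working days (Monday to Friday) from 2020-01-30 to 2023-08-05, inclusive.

917 weekdays

2020-01-30 is a Thursday.
The range spans 1284 days (inclusive of both endpoints).
1284 = 7 × 183 + 3, so there are 183 full weeks plus 3 extra days.
Each full week contributes 5 weekdays (Mon–Fri): 183 × 5 = 915.
The 3 extra days are Thursday, Friday, Saturday — 2 of them qualify.
Total: 915 + 2 = 917.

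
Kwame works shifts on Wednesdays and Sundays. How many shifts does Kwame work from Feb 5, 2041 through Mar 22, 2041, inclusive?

Feb 5, 2041 is a Tuesday.
That's 46 days from start to end, counting both.
46 = 7 × 6 + 4, so there are 6 full weeks plus 4 extra days.
Each full week contributes 2 days from the set (Wed, Sun): 6 × 2 = 12.
The 4 extra days are Tuesday, Wednesday, Thursday, Friday — 1 of them qualifies.
Total: 12 + 1 = 13.

13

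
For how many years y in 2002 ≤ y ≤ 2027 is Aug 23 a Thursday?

Day of week of August 23 in each year:
2002: Fri, 2003: Sat, 2004: Mon, 2005: Tue, 2006: Wed, 2007: Thu ✓, 2008: Sat, 2009: Sun, 2010: Mon, 2011: Tue, 2012: Thu ✓, 2013: Fri, 2014: Sat, 2015: Sun, 2016: Tue, 2017: Wed, 2018: Thu ✓, 2019: Fri, 2020: Sun, 2021: Mon, 2022: Tue, 2023: Wed, 2024: Fri, 2025: Sat, 2026: Sun, 2027: Mon
Thursdays: 2007, 2012, 2018.

3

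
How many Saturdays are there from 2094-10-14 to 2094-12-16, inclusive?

2094-10-14 is a Thursday.
From 2094-10-14 to 2094-12-16 is 64 days inclusive.
64 = 7 × 9 + 1, so there are 9 full weeks plus 1 extra day.
Each full week contributes one Saturday: 9 so far.
The 1 extra day is Thursday — none qualify.
Total: 9 + 0 = 9.

9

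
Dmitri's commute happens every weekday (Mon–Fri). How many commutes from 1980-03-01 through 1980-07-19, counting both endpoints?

1980-03-01 is a Saturday.
From 1980-03-01 to 1980-07-19 is 141 days inclusive.
141 = 7 × 20 + 1, so there are 20 full weeks plus 1 extra day.
Each full week contributes 5 weekdays (Mon–Fri): 20 × 5 = 100.
The 1 extra day is Sat — none qualify.
Total: 100 + 0 = 100.

100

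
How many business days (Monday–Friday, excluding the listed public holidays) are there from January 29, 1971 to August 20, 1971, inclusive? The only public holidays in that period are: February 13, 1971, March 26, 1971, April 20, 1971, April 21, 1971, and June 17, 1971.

142

January 29, 1971 is a Friday.
The range spans 204 days (inclusive of both endpoints).
204 = 7 × 29 + 1, so there are 29 full weeks plus 1 extra day.
Each full week contributes 5 weekdays (Mon–Fri): 29 × 5 = 145.
The 1 extra day is Friday — 1 of them qualifies.
Total: 145 + 1 = 146.
Holidays: February 13, 1971 (Sat); March 26, 1971 (Fri); April 20, 1971 (Tue); April 21, 1971 (Wed); June 17, 1971 (Thu).
4 of the 5 holidays fall on weekdays; the rest are weekends and were already excluded.
Business days: 146 − 4 = 142.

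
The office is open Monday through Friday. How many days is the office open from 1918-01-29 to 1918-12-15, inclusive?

229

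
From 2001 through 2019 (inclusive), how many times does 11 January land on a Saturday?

Day of week of January 11 in each year:
2001: Thu, 2002: Fri, 2003: Sat ✓, 2004: Sun, 2005: Tue, 2006: Wed, 2007: Thu, 2008: Fri, 2009: Sun, 2010: Mon, 2011: Tue, 2012: Wed, 2013: Fri, 2014: Sat ✓, 2015: Sun, 2016: Mon, 2017: Wed, 2018: Thu, 2019: Fri
Saturdays: 2003, 2014.

2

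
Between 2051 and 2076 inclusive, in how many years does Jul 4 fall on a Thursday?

4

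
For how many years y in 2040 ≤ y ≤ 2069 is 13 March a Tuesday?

5

Day of week of March 13 in each year:
2040: Tue ✓, 2041: Wed, 2042: Thu, 2043: Fri, 2044: Sun, 2045: Mon, 2046: Tue ✓, 2047: Wed, 2048: Fri, 2049: Sat, 2050: Sun, 2051: Mon, 2052: Wed, 2053: Thu, 2054: Fri, 2055: Sat, 2056: Mon, 2057: Tue ✓, 2058: Wed, 2059: Thu, 2060: Sat, 2061: Sun, 2062: Mon, 2063: Tue ✓, 2064: Thu, 2065: Fri, 2066: Sat, 2067: Sun, 2068: Tue ✓, 2069: Wed
Tuesdays: 2040, 2046, 2057, 2063, 2068.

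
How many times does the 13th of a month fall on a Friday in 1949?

The 13th falls on a Friday when the month's 13th has weekday Fri.
Jan 13 is Thu; Feb 13 is Sun; Mar 13 is Sun; Apr 13 is Wed; May 13 is Fri ✓; Jun 13 is Mon; Jul 13 is Wed; Aug 13 is Sat; Sep 13 is Tue; Oct 13 is Thu; Nov 13 is Sun; Dec 13 is Tue.
Friday the 13ths: May.

1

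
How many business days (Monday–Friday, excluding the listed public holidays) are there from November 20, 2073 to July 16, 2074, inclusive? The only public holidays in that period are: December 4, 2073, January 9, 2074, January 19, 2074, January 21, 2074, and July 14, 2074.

168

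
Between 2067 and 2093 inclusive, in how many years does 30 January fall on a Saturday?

3

Day of week of January 30 in each year:
2067: Sun, 2068: Mon, 2069: Wed, 2070: Thu, 2071: Fri, 2072: Sat ✓, 2073: Mon, 2074: Tue, 2075: Wed, 2076: Thu, 2077: Sat ✓, 2078: Sun, 2079: Mon, 2080: Tue, 2081: Thu, 2082: Fri, 2083: Sat ✓, 2084: Sun, 2085: Tue, 2086: Wed, 2087: Thu, 2088: Fri, 2089: Sun, 2090: Mon, 2091: Tue, 2092: Wed, 2093: Fri
Saturdays: 2072, 2077, 2083.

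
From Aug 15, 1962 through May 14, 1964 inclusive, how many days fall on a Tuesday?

Aug 15, 1962 is a Wednesday.
From Aug 15, 1962 to May 14, 1964 is 639 days inclusive.
639 = 7 × 91 + 2, so there are 91 full weeks plus 2 extra days.
Each full week contributes one Tuesday: 91 so far.
The 2 extra days are Wednesday, Thursday — none qualify.
Total: 91 + 0 = 91.

91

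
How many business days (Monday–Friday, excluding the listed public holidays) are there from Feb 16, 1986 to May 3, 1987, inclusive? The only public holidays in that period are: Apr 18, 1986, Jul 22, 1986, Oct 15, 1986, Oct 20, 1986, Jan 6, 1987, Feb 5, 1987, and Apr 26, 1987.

Feb 16, 1986 is a Sunday.
From Feb 16, 1986 to May 3, 1987 is 442 days inclusive.
442 = 7 × 63 + 1, so there are 63 full weeks plus 1 extra day.
Each full week contributes 5 weekdays (Mon–Fri): 63 × 5 = 315.
The 1 extra day is Sun — none qualify.
Total: 315 + 0 = 315.
Holidays: Apr 18, 1986 (Fri); Jul 22, 1986 (Tue); Oct 15, 1986 (Wed); Oct 20, 1986 (Mon); Jan 6, 1987 (Tue); Feb 5, 1987 (Thu); Apr 26, 1987 (Sun).
6 of the 7 holidays fall on weekdays; the rest are weekends and were already excluded.
Business days: 315 − 6 = 309.

309 business days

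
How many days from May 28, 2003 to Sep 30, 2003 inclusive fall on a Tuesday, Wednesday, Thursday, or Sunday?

May 28, 2003 is a Wednesday.
The range spans 126 days (inclusive of both endpoints).
126 = 7 × 18, so the span is exactly 18 full weeks.
Each full week contributes 4 days from the set (Tue, Wed, Thu, Sun): 18 × 4 = 72.

72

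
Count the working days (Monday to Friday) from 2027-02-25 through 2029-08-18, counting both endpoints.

2027-02-25 is a Thursday.
The range spans 906 days (inclusive of both endpoints).
906 = 7 × 129 + 3, so there are 129 full weeks plus 3 extra days.
Each full week contributes 5 weekdays (Mon–Fri): 129 × 5 = 645.
The 3 extra days are Thursday, Friday, Saturday — 2 of them qualify.
Total: 645 + 2 = 647.

647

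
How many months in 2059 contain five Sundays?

A month has five Sundays exactly when Sunday falls within its first (length − 28) days.
Jan: 31 days, starts Wed → 5 of Wed, Thu, Fri
Feb: 28 days, starts Sat → 5 of (none)
Mar: 31 days, starts Sat → 5 of Sat, Sun, Mon ✓
Apr: 30 days, starts Tue → 5 of Tue, Wed
May: 31 days, starts Thu → 5 of Thu, Fri, Sat
Jun: 30 days, starts Sun → 5 of Sun, Mon ✓
Jul: 31 days, starts Tue → 5 of Tue, Wed, Thu
Aug: 31 days, starts Fri → 5 of Fri, Sat, Sun ✓
Sep: 30 days, starts Mon → 5 of Mon, Tue
Oct: 31 days, starts Wed → 5 of Wed, Thu, Fri
Nov: 30 days, starts Sat → 5 of Sat, Sun ✓
Dec: 31 days, starts Mon → 5 of Mon, Tue, Wed
Months with five Sundays: Mar, Jun, Aug, Nov.

4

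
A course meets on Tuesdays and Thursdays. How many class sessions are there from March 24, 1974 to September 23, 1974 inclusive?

52

March 24, 1974 is a Sunday.
From March 24, 1974 to September 23, 1974 is 184 days inclusive.
184 = 7 × 26 + 2, so there are 26 full weeks plus 2 extra days.
Each full week contributes 2 days from the set (Tue, Thu): 26 × 2 = 52.
The 2 extra days are Sunday, Monday — none qualify.
Total: 52 + 0 = 52.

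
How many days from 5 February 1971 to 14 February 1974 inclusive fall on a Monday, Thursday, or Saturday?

474

5 February 1971 is a Friday.
That's 1106 days from start to end, counting both.
1106 = 7 × 158, so the span is exactly 158 full weeks.
Each full week contributes 3 days from the set (Mon, Thu, Sat): 158 × 3 = 474.
Total: 474.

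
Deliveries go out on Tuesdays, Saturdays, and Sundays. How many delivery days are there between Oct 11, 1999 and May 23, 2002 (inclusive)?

409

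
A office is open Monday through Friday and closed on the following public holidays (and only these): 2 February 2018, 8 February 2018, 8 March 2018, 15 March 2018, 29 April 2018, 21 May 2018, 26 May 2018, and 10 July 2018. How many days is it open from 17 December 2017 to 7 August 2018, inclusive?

161 business days

17 December 2017 is a Sunday.
The range spans 234 days (inclusive of both endpoints).
234 = 7 × 33 + 3, so there are 33 full weeks plus 3 extra days.
Each full week contributes 5 weekdays (Mon–Fri): 33 × 5 = 165.
The 3 extra days are Sunday, Monday, Tuesday — 2 of them qualify.
Total: 165 + 2 = 167.
Holidays: 2 February 2018 (Fri); 8 February 2018 (Thu); 8 March 2018 (Thu); 15 March 2018 (Thu); 29 April 2018 (Sun); 21 May 2018 (Mon); 26 May 2018 (Sat); 10 July 2018 (Tue).
6 of the 8 holidays fall on weekdays; the rest are weekends and were already excluded.
Business days: 167 − 6 = 161.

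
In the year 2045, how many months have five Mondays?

A month has five Mondays exactly when Monday falls within its first (length − 28) days.
Jan: 31 days, starts Sun → 5 of Sun, Mon, Tue ✓
Feb: 28 days, starts Wed → 5 of (none)
Mar: 31 days, starts Wed → 5 of Wed, Thu, Fri
Apr: 30 days, starts Sat → 5 of Sat, Sun
May: 31 days, starts Mon → 5 of Mon, Tue, Wed ✓
Jun: 30 days, starts Thu → 5 of Thu, Fri
Jul: 31 days, starts Sat → 5 of Sat, Sun, Mon ✓
Aug: 31 days, starts Tue → 5 of Tue, Wed, Thu
Sep: 30 days, starts Fri → 5 of Fri, Sat
Oct: 31 days, starts Sun → 5 of Sun, Mon, Tue ✓
Nov: 30 days, starts Wed → 5 of Wed, Thu
Dec: 31 days, starts Fri → 5 of Fri, Sat, Sun
Months with five Mondays: Jan, May, Jul, Oct.

4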